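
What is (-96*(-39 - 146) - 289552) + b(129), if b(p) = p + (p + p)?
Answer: -271405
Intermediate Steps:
b(p) = 3*p (b(p) = p + 2*p = 3*p)
(-96*(-39 - 146) - 289552) + b(129) = (-96*(-39 - 146) - 289552) + 3*129 = (-96*(-185) - 289552) + 387 = (17760 - 289552) + 387 = -271792 + 387 = -271405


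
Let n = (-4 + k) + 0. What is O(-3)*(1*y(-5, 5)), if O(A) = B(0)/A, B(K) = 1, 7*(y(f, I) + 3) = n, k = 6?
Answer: 19/21 ≈ 0.90476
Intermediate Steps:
n = 2 (n = (-4 + 6) + 0 = 2 + 0 = 2)
y(f, I) = -19/7 (y(f, I) = -3 + (1/7)*2 = -3 + 2/7 = -19/7)
O(A) = 1/A
O(-3)*(1*y(-5, 5)) = (1*(-19/7))/(-3) = -1/3*(-19/7) = 19/21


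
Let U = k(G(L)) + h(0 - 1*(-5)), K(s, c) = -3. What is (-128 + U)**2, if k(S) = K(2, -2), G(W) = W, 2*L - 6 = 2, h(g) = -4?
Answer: 18225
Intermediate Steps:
L = 4 (L = 3 + (1/2)*2 = 3 + 1 = 4)
k(S) = -3
U = -7 (U = -3 - 4 = -7)
(-128 + U)**2 = (-128 - 7)**2 = (-135)**2 = 18225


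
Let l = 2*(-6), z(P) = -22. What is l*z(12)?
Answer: 264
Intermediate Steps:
l = -12
l*z(12) = -12*(-22) = 264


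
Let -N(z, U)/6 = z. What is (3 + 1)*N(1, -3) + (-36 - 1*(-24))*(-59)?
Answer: 684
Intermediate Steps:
N(z, U) = -6*z
(3 + 1)*N(1, -3) + (-36 - 1*(-24))*(-59) = (3 + 1)*(-6*1) + (-36 - 1*(-24))*(-59) = 4*(-6) + (-36 + 24)*(-59) = -24 - 12*(-59) = -24 + 708 = 684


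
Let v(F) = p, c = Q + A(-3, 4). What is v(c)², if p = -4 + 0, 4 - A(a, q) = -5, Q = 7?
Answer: 16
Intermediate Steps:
A(a, q) = 9 (A(a, q) = 4 - 1*(-5) = 4 + 5 = 9)
c = 16 (c = 7 + 9 = 16)
p = -4
v(F) = -4
v(c)² = (-4)² = 16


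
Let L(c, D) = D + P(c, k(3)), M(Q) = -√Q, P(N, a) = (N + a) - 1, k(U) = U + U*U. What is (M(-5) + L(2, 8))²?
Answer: (21 - I*√5)² ≈ 436.0 - 93.915*I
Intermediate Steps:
k(U) = U + U²
P(N, a) = -1 + N + a
L(c, D) = 11 + D + c (L(c, D) = D + (-1 + c + 3*(1 + 3)) = D + (-1 + c + 3*4) = D + (-1 + c + 12) = D + (11 + c) = 11 + D + c)
(M(-5) + L(2, 8))² = (-√(-5) + (11 + 8 + 2))² = (-I*√5 + 21)² = (21 - I*√5)²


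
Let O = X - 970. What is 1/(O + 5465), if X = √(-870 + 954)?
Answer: 4495/20204941 - 2*√21/20204941 ≈ 0.00022202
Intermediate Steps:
X = 2*√21 (X = √84 = 2*√21 ≈ 9.1651)
O = -970 + 2*√21 (O = 2*√21 - 970 = -970 + 2*√21 ≈ -960.83)
1/(O + 5465) = 1/((-970 + 2*√21) + 5465) = 1/(4495 + 2*√21)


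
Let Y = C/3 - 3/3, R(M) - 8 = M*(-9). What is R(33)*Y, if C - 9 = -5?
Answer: -289/3 ≈ -96.333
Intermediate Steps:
C = 4 (C = 9 - 5 = 4)
R(M) = 8 - 9*M (R(M) = 8 + M*(-9) = 8 - 9*M)
Y = ⅓ (Y = 4/3 - 3/3 = 4*(⅓) - 3*⅓ = 4/3 - 1 = ⅓ ≈ 0.33333)
R(33)*Y = (8 - 9*33)*(⅓) = (8 - 297)*(⅓) = -289*⅓ = -289/3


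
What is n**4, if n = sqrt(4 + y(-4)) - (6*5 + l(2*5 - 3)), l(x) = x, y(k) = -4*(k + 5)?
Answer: 1874161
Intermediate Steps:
y(k) = -20 - 4*k (y(k) = -4*(5 + k) = -20 - 4*k)
n = -37 (n = sqrt(4 + (-20 - 4*(-4))) - (6*5 + (2*5 - 3)) = sqrt(4 + (-20 + 16)) - (30 + (10 - 3)) = sqrt(4 - 4) - (30 + 7) = sqrt(0) - 1*37 = 0 - 37 = -37)
n**4 = (-37)**4 = 1874161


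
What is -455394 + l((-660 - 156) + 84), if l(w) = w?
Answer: -456126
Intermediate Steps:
-455394 + l((-660 - 156) + 84) = -455394 + ((-660 - 156) + 84) = -455394 + (-816 + 84) = -455394 - 732 = -456126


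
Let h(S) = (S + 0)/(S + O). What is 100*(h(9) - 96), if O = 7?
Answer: -38175/4 ≈ -9543.8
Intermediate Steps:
h(S) = S/(7 + S) (h(S) = (S + 0)/(S + 7) = S/(7 + S))
100*(h(9) - 96) = 100*(9/(7 + 9) - 96) = 100*(9/16 - 96) = 100*(-1527/16) = -38175/4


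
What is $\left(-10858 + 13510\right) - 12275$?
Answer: $-9623$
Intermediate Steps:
$\left(-10858 + 13510\right) - 12275 = 2652 - 12275 = -9623$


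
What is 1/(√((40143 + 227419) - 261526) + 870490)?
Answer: 435245/378876417032 - √1509/378876417032 ≈ 1.1487e-6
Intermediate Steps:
1/(√((40143 + 227419) - 261526) + 870490) = 1/(√(267562 - 261526) + 870490) = 1/(√6036 + 870490) = 1/(2*√1509 + 870490) = 1/(870490 + 2*√1509)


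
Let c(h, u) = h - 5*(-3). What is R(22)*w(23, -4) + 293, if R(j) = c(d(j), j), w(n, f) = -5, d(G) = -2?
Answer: 228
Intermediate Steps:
c(h, u) = 15 + h (c(h, u) = h + 15 = 15 + h)
R(j) = 13 (R(j) = 15 - 2 = 13)
R(22)*w(23, -4) + 293 = 13*(-5) + 293 = -65 + 293 = 228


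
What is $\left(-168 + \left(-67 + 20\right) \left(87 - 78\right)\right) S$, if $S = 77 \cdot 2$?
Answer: $-91014$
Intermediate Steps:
$S = 154$
$\left(-168 + \left(-67 + 20\right) \left(87 - 78\right)\right) S = \left(-168 + \left(-67 + 20\right) \left(87 - 78\right)\right) 154 = \left(-168 - 423\right) 154 = \left(-591\right) 154 = -91014$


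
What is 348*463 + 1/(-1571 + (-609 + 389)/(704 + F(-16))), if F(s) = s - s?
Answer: 4050818468/25141 ≈ 1.6112e+5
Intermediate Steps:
F(s) = 0
348*463 + 1/(-1571 + (-609 + 389)/(704 + F(-16))) = 348*463 + 1/(-1571 + (-609 + 389)/(704 + 0)) = 161124 + 1/(-1571 - 220/704) = 161124 + 1/(-1571 - 220*1/704) = 161124 + 1/(-1571 - 5/16) = 161124 + 1/(-25141/16) = 161124 - 16/25141 = 4050818468/25141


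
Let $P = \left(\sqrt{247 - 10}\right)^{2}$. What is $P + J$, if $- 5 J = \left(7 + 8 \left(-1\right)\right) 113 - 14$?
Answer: $\frac{1312}{5} \approx 262.4$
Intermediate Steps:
$J = \frac{127}{5}$ ($J = - \frac{\left(7 + 8 \left(-1\right)\right) 113 - 14}{5} = - \frac{\left(7 - 8\right) 113 - 14}{5} = - \frac{\left(-1\right) 113 - 14}{5} = - \frac{-113 - 14}{5} = \left(- \frac{1}{5}\right) \left(-127\right) = \frac{127}{5} \approx 25.4$)
$P = 237$ ($P = \left(\sqrt{237}\right)^{2} = 237$)
$P + J = 237 + \frac{127}{5} = \frac{1312}{5}$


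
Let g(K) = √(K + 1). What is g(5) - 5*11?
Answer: -55 + √6 ≈ -52.551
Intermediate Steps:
g(K) = √(1 + K)
g(5) - 5*11 = √(1 + 5) - 5*11 = √6 - 55 = -55 + √6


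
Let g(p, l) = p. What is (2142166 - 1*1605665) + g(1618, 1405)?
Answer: 538119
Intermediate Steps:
(2142166 - 1*1605665) + g(1618, 1405) = (2142166 - 1*1605665) + 1618 = (2142166 - 1605665) + 1618 = 536501 + 1618 = 538119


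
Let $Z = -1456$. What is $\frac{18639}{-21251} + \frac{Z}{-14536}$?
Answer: $- \frac{379739}{488773} \approx -0.77692$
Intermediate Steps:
$\frac{18639}{-21251} + \frac{Z}{-14536} = \frac{18639}{-21251} - \frac{1456}{-14536} = 18639 \left(- \frac{1}{21251}\right) - - \frac{182}{1817} = - \frac{18639}{21251} + \frac{182}{1817} = - \frac{379739}{488773}$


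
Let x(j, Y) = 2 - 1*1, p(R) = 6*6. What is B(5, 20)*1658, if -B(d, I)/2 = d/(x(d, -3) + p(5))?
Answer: -16580/37 ≈ -448.11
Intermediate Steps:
p(R) = 36
x(j, Y) = 1 (x(j, Y) = 2 - 1 = 1)
B(d, I) = -2*d/37 (B(d, I) = -2*d/(1 + 36) = -2*d/37)
B(5, 20)*1658 = -2/37*5*1658 = -10/37*1658 = -16580/37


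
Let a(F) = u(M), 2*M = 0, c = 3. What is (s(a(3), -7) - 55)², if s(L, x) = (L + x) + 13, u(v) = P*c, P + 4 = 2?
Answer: 3025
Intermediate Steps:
P = -2 (P = -4 + 2 = -2)
M = 0 (M = (½)*0 = 0)
u(v) = -6 (u(v) = -2*3 = -6)
a(F) = -6
s(L, x) = 13 + L + x
(s(a(3), -7) - 55)² = ((13 - 6 - 7) - 55)² = (0 - 55)² = (-55)² = 3025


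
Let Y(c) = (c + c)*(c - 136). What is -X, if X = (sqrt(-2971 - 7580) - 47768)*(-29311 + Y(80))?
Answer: -1828129128 + 38271*I*sqrt(10551) ≈ -1.8281e+9 + 3.9311e+6*I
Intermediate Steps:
Y(c) = 2*c*(-136 + c) (Y(c) = (2*c)*(-136 + c) = 2*c*(-136 + c))
X = 1828129128 - 38271*I*sqrt(10551) (X = (sqrt(-2971 - 7580) - 47768)*(-29311 + 2*80*(-136 + 80)) = (sqrt(-10551) - 47768)*(-29311 + 2*80*(-56)) = (I*sqrt(10551) - 47768)*(-29311 - 8960) = (-47768 + I*sqrt(10551))*(-38271) = 1828129128 - 38271*I*sqrt(10551) ≈ 1.8281e+9 - 3.9311e+6*I)
-X = -(1828129128 - 38271*I*sqrt(10551)) = -1828129128 + 38271*I*sqrt(10551)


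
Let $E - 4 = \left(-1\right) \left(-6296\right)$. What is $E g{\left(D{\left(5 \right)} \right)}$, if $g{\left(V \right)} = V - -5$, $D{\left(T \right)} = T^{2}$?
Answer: $189000$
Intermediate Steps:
$g{\left(V \right)} = 5 + V$ ($g{\left(V \right)} = V + 5 = 5 + V$)
$E = 6300$ ($E = 4 - -6296 = 4 + 6296 = 6300$)
$E g{\left(D{\left(5 \right)} \right)} = 6300 \left(5 + 5^{2}\right) = 6300 \left(5 + 25\right) = 6300 \cdot 30 = 189000$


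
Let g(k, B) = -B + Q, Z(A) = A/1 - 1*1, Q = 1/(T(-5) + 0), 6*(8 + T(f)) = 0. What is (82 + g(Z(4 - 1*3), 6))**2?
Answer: 368449/64 ≈ 5757.0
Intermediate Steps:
T(f) = -8 (T(f) = -8 + (1/6)*0 = -8 + 0 = -8)
Q = -1/8 (Q = 1/(-8 + 0) = 1/(-8) = -1/8 ≈ -0.12500)
Z(A) = -1 + A (Z(A) = A*1 - 1 = A - 1 = -1 + A)
g(k, B) = -1/8 - B (g(k, B) = -B - 1/8 = -1/8 - B)
(82 + g(Z(4 - 1*3), 6))**2 = (82 + (-1/8 - 1*6))**2 = (82 + (-1/8 - 6))**2 = (82 - 49/8)**2 = (607/8)**2 = 368449/64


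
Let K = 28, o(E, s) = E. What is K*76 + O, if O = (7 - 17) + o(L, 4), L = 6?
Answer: 2124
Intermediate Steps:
O = -4 (O = (7 - 17) + 6 = -10 + 6 = -4)
K*76 + O = 28*76 - 4 = 2128 - 4 = 2124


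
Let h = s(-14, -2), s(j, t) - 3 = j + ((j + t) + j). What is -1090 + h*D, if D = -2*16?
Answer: 222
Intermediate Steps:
s(j, t) = 3 + t + 3*j (s(j, t) = 3 + (j + ((j + t) + j)) = 3 + (j + (t + 2*j)) = 3 + (t + 3*j) = 3 + t + 3*j)
D = -32
h = -41 (h = 3 - 2 + 3*(-14) = 3 - 2 - 42 = -41)
-1090 + h*D = -1090 - 41*(-32) = -1090 + 1312 = 222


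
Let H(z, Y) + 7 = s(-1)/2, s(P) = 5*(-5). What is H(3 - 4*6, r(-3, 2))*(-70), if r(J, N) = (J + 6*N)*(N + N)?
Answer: 1365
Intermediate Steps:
r(J, N) = 2*N*(J + 6*N) (r(J, N) = (J + 6*N)*(2*N) = 2*N*(J + 6*N))
s(P) = -25
H(z, Y) = -39/2 (H(z, Y) = -7 - 25/2 = -39/2)
H(3 - 4*6, r(-3, 2))*(-70) = -39/2*(-70) = 1365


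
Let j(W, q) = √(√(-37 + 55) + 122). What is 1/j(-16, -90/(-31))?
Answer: (122 + 3*√2)^(-½) ≈ 0.089001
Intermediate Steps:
j(W, q) = √(122 + 3*√2) (j(W, q) = √(√18 + 122) = √(3*√2 + 122) = √(122 + 3*√2))
1/j(-16, -90/(-31)) = 1/(√(122 + 3*√2)) = (122 + 3*√2)^(-½)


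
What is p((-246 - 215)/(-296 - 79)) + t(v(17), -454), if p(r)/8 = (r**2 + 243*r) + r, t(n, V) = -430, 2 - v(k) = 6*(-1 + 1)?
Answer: 278683418/140625 ≈ 1981.7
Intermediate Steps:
v(k) = 2 (v(k) = 2 - 6*(-1 + 1) = 2 - 6*0 = 2 - 1*0 = 2 + 0 = 2)
p(r) = 8*r**2 + 1952*r (p(r) = 8*((r**2 + 243*r) + r) = 8*(r**2 + 244*r) = 8*r**2 + 1952*r)
p((-246 - 215)/(-296 - 79)) + t(v(17), -454) = 8*((-246 - 215)/(-296 - 79))*(244 + (-246 - 215)/(-296 - 79)) - 430 = 8*(-461/(-375))*(244 - 461/(-375)) - 430 = 8*(-461*(-1/375))*(244 - 461*(-1/375)) - 430 = 8*(461/375)*(244 + 461/375) - 430 = 8*(461/375)*(91961/375) - 430 = 339152168/140625 - 430 = 278683418/140625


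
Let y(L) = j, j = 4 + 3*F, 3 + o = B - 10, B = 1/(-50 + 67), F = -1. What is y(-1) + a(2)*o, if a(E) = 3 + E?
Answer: -1083/17 ≈ -63.706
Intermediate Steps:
B = 1/17 ≈ 0.058824
o = -220/17 (o = -3 + (1/17 - 10) = -3 - 169/17 = -220/17 ≈ -12.941)
j = 1 (j = 4 + 3*(-1) = 4 - 3 = 1)
y(L) = 1
y(-1) + a(2)*o = 1 + (3 + 2)*(-220/17) = 1 + 5*(-220/17) = 1 - 1100/17 = -1083/17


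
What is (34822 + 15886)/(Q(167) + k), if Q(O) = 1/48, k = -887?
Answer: -2433984/42575 ≈ -57.169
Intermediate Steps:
Q(O) = 1/48
(34822 + 15886)/(Q(167) + k) = (34822 + 15886)/(1/48 - 887) = 50708/(-42575/48) = 50708*(-48/42575) = -2433984/42575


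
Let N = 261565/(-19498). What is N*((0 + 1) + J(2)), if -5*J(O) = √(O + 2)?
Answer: -156939/19498 ≈ -8.0490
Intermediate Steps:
J(O) = -√(2 + O)/5 (J(O) = -√(O + 2)/5 = -√(2 + O)/5)
N = -261565/19498 (N = 261565*(-1/19498) = -261565/19498 ≈ -13.415)
N*((0 + 1) + J(2)) = -261565*((0 + 1) - √(2 + 2)/5)/19498 = -261565*(1 - √4/5)/19498 = -261565*(1 - ⅕*2)/19498 = -261565*(1 - ⅖)/19498 = -261565/19498*⅗ = -156939/19498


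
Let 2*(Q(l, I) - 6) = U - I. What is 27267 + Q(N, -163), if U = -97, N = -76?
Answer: 27306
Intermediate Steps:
Q(l, I) = -85/2 - I/2 (Q(l, I) = 6 + (-97 - I)/2 = 6 + (-97/2 - I/2) = -85/2 - I/2)
27267 + Q(N, -163) = 27267 + (-85/2 - 1/2*(-163)) = 27267 + (-85/2 + 163/2) = 27267 + 39 = 27306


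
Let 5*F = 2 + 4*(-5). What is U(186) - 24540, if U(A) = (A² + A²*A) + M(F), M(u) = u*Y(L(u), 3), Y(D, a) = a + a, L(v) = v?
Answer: 32224452/5 ≈ 6.4449e+6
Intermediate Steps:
Y(D, a) = 2*a
F = -18/5 (F = (2 + 4*(-5))/5 = (2 - 20)/5 = (⅕)*(-18) = -18/5 ≈ -3.6000)
M(u) = 6*u (M(u) = u*(2*3) = u*6 = 6*u)
U(A) = -108/5 + A² + A³ (U(A) = (A² + A²*A) + 6*(-18/5) = (A² + A³) - 108/5 = -108/5 + A² + A³)
U(186) - 24540 = (-108/5 + 186² + 186³) - 24540 = (-108/5 + 34596 + 6434856) - 24540 = 32347152/5 - 24540 = 32224452/5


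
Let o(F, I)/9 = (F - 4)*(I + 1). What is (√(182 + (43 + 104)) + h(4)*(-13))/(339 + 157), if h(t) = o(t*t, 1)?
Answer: -351/62 + √329/496 ≈ -5.6247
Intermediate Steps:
o(F, I) = 9*(1 + I)*(-4 + F) (o(F, I) = 9*((F - 4)*(I + 1)) = 9*((-4 + F)*(1 + I)) = 9*((1 + I)*(-4 + F)) = 9*(1 + I)*(-4 + F))
h(t) = -72 + 18*t² (h(t) = -36 - 36*1 + 9*(t*t) + 9*(t*t)*1 = -36 - 36 + 9*t² + 9*t²*1 = -36 - 36 + 9*t² + 9*t² = -72 + 18*t²)
(√(182 + (43 + 104)) + h(4)*(-13))/(339 + 157) = (√(182 + (43 + 104)) + (-72 + 18*4²)*(-13))/(339 + 157) = (√(182 + 147) + (-72 + 18*16)*(-13))/496 = (√329 + (-72 + 288)*(-13))*(1/496) = (√329 + 216*(-13))*(1/496) = (√329 - 2808)*(1/496) = (-2808 + √329)*(1/496) = -351/62 + √329/496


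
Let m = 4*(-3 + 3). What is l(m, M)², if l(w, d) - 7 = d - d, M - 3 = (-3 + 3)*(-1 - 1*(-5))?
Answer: 49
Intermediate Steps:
M = 3 (M = 3 + (-3 + 3)*(-1 - 1*(-5)) = 3 + 0*(-1 + 5) = 3 + 0*4 = 3 + 0 = 3)
m = 0 (m = 4*0 = 0)
l(w, d) = 7 (l(w, d) = 7 + (d - d) = 7 + 0 = 7)
l(m, M)² = 7² = 49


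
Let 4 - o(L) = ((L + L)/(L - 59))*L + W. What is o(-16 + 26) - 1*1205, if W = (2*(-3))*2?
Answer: -58061/49 ≈ -1184.9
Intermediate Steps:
W = -12 (W = -6*2 = -12)
o(L) = 16 - 2*L²/(-59 + L) (o(L) = 4 - (((L + L)/(L - 59))*L - 12) = 4 - (((2*L)/(-59 + L))*L - 12) = 4 - ((2*L/(-59 + L))*L - 12) = 4 - (2*L²/(-59 + L) - 12) = 4 - (-12 + 2*L²/(-59 + L)) = 4 + (12 - 2*L²/(-59 + L)) = 16 - 2*L²/(-59 + L))
o(-16 + 26) - 1*1205 = 2*(-472 - (-16 + 26)² + 8*(-16 + 26))/(-59 + (-16 + 26)) - 1*1205 = 2*(-472 - 1*10² + 8*10)/(-59 + 10) - 1205 = 2*(-472 - 1*100 + 80)/(-49) - 1205 = 2*(-1/49)*(-472 - 100 + 80) - 1205 = 2*(-1/49)*(-492) - 1205 = 984/49 - 1205 = -58061/49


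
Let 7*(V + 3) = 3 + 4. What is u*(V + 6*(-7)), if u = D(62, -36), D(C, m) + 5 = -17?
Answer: 968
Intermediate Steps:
V = -2 (V = -3 + (3 + 4)/7 = -3 + (⅐)*7 = -3 + 1 = -2)
D(C, m) = -22 (D(C, m) = -5 - 17 = -22)
u = -22
u*(V + 6*(-7)) = -22*(-2 + 6*(-7)) = -22*(-2 - 42) = -22*(-44) = 968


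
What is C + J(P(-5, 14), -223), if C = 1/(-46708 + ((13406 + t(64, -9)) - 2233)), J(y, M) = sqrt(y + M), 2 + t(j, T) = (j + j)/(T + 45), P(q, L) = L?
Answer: -9/319801 + I*sqrt(209) ≈ -2.8143e-5 + 14.457*I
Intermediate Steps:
t(j, T) = -2 + 2*j/(45 + T) (t(j, T) = -2 + (j + j)/(T + 45) = -2 + (2*j)/(45 + T) = -2 + 2*j/(45 + T))
J(y, M) = sqrt(M + y)
C = -9/319801 (C = 1/(-46708 + ((13406 + 2*(-45 + 64 - 1*(-9))/(45 - 9)) - 2233)) = 1/(-46708 + ((13406 + 2*(-45 + 64 + 9)/36) - 2233)) = 1/(-46708 + ((13406 + 2*(1/36)*28) - 2233)) = 1/(-46708 + ((13406 + 14/9) - 2233)) = 1/(-46708 + (120668/9 - 2233)) = 1/(-46708 + 100571/9) = 1/(-319801/9) = -9/319801 ≈ -2.8143e-5)
C + J(P(-5, 14), -223) = -9/319801 + sqrt(-223 + 14) = -9/319801 + sqrt(-209) = -9/319801 + I*sqrt(209)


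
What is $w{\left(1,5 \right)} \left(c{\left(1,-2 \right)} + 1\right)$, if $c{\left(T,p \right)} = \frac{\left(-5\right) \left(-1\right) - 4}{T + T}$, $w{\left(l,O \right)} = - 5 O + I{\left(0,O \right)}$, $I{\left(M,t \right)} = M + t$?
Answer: $-30$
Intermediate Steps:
$w{\left(l,O \right)} = - 4 O$ ($w{\left(l,O \right)} = - 5 O + \left(0 + O\right) = - 5 O + O = - 4 O$)
$c{\left(T,p \right)} = \frac{1}{2 T}$ ($c{\left(T,p \right)} = \frac{5 - 4}{2 T} = 1 \frac{1}{2 T} = \frac{1}{2 T}$)
$w{\left(1,5 \right)} \left(c{\left(1,-2 \right)} + 1\right) = \left(-4\right) 5 \left(\frac{1}{2 \cdot 1} + 1\right) = - 20 \left(\frac{1}{2} \cdot 1 + 1\right) = - 20 \left(\frac{1}{2} + 1\right) = \left(-20\right) \frac{3}{2} = -30$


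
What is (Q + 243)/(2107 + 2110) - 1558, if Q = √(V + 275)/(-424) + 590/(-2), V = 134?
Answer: -6570138/4217 - √409/1788008 ≈ -1558.0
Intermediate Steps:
Q = -295 - √409/424 (Q = √(134 + 275)/(-424) + 590/(-2) = √409*(-1/424) + 590*(-½) = -√409/424 - 295 = -295 - √409/424 ≈ -295.05)
(Q + 243)/(2107 + 2110) - 1558 = ((-295 - √409/424) + 243)/(2107 + 2110) - 1558 = (-52 - √409/424)/4217 - 1558 = (-52 - √409/424)*(1/4217) - 1558 = (-52/4217 - √409/1788008) - 1558 = -6570138/4217 - √409/1788008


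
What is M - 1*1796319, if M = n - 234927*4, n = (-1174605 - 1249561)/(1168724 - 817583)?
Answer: -960733680973/351141 ≈ -2.7360e+6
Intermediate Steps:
n = -2424166/351141 ≈ -6.9037
M = -329972430994/351141 (M = -2424166/351141 - 234927*4 = -2424166/351141 - 1*939708 = -2424166/351141 - 939708 = -329972430994/351141 ≈ -9.3972e+5)
M - 1*1796319 = -329972430994/351141 - 1*1796319 = -329972430994/351141 - 1796319 = -960733680973/351141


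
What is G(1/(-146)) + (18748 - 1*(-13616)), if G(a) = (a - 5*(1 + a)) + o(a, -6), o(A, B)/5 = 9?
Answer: 2365494/73 ≈ 32404.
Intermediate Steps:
o(A, B) = 45 (o(A, B) = 5*9 = 45)
G(a) = 40 - 4*a (G(a) = (a - 5*(1 + a)) + 45 = (a + (-5 - 5*a)) + 45 = (-5 - 4*a) + 45 = 40 - 4*a)
G(1/(-146)) + (18748 - 1*(-13616)) = (40 - 4/(-146)) + (18748 - 1*(-13616)) = (40 - 4*(-1/146)) + (18748 + 13616) = (40 + 2/73) + 32364 = 2922/73 + 32364 = 2365494/73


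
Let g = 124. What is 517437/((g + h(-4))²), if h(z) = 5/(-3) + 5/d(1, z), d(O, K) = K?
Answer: 74510928/2111209 ≈ 35.293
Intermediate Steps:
h(z) = -5/3 + 5/z (h(z) = 5/(-3) + 5/z = 5*(-⅓) + 5/z = -5/3 + 5/z)
517437/((g + h(-4))²) = 517437/((124 + (-5/3 + 5/(-4)))²) = 517437/((124 + (-5/3 + 5*(-¼)))²) = 517437/((124 + (-5/3 - 5/4))²) = 517437/((124 - 35/12)²) = 517437/((1453/12)²) = 517437/(2111209/144) = 517437*(144/2111209) = 74510928/2111209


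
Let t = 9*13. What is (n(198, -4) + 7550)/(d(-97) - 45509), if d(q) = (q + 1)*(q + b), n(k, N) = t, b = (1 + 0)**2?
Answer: -7667/36293 ≈ -0.21125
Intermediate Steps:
t = 117
b = 1 (b = 1**2 = 1)
n(k, N) = 117
d(q) = (1 + q)**2 (d(q) = (q + 1)*(q + 1) = (1 + q)*(1 + q) = (1 + q)**2)
(n(198, -4) + 7550)/(d(-97) - 45509) = (117 + 7550)/((1 + (-97)**2 + 2*(-97)) - 45509) = 7667/((1 + 9409 - 194) - 45509) = 7667/(9216 - 45509) = 7667/(-36293) = 7667*(-1/36293) = -7667/36293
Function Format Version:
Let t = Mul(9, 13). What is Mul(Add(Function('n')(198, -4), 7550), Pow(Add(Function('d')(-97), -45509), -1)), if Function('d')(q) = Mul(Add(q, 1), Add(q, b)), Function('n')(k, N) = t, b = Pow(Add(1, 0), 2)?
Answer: Rational(-7667, 36293) ≈ -0.21125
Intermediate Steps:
t = 117
b = 1 (b = Pow(1, 2) = 1)
Function('n')(k, N) = 117
Function('d')(q) = Pow(Add(1, q), 2) (Function('d')(q) = Mul(Add(q, 1), Add(q, 1)) = Mul(Add(1, q), Add(1, q)) = Pow(Add(1, q), 2))
Mul(Add(Function('n')(198, -4), 7550), Pow(Add(Function('d')(-97), -45509), -1)) = Mul(Add(117, 7550), Pow(Add(Add(1, Pow(-97, 2), Mul(2, -97)), -45509), -1)) = Mul(7667, Pow(Add(Add(1, 9409, -194), -45509), -1)) = Mul(7667, Pow(Add(9216, -45509), -1)) = Mul(7667, Pow(-36293, -1)) = Mul(7667, Rational(-1, 36293)) = Rational(-7667, 36293)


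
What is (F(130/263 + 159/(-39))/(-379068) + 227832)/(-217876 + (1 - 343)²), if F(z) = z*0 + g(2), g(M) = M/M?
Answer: -86363820575/38252510016 ≈ -2.2577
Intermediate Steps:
g(M) = 1
F(z) = 1 (F(z) = z*0 + 1 = 0 + 1 = 1)
(F(130/263 + 159/(-39))/(-379068) + 227832)/(-217876 + (1 - 343)²) = (1/(-379068) + 227832)/(-217876 + (1 - 343)²) = (1*(-1/379068) + 227832)/(-217876 + (-342)²) = (-1/379068 + 227832)/(-217876 + 116964) = (86363820575/379068)/(-100912) = (86363820575/379068)*(-1/100912) = -86363820575/38252510016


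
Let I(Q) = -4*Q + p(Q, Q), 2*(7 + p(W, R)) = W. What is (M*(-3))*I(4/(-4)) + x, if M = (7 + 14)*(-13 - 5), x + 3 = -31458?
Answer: -35430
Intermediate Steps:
p(W, R) = -7 + W/2
I(Q) = -7 - 7*Q/2 (I(Q) = -4*Q + (-7 + Q/2) = -7 - 7*Q/2)
x = -31461 (x = -3 - 31458 = -31461)
M = -378 (M = 21*(-18) = -378)
(M*(-3))*I(4/(-4)) + x = (-378*(-3))*(-7 - 14/(-4)) - 31461 = 1134*(-7 - 14*(-1)/4) - 31461 = 1134*(-7 - 7/2*(-1)) - 31461 = 1134*(-7 + 7/2) - 31461 = 1134*(-7/2) - 31461 = -3969 - 31461 = -35430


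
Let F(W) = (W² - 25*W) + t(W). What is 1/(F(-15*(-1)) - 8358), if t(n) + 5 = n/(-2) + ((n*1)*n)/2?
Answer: -1/8408 ≈ -0.00011893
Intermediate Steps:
t(n) = -5 + n²/2 - n/2 (t(n) = -5 + (n/(-2) + ((n*1)*n)/2) = -5 + (n*(-½) + (n*n)*(½)) = -5 + (-n/2 + n²*(½)) = -5 + (-n/2 + n²/2) = -5 + (n²/2 - n/2) = -5 + n²/2 - n/2)
F(W) = -5 - 51*W/2 + 3*W²/2 (F(W) = (W² - 25*W) + (-5 + W²/2 - W/2) = -5 - 51*W/2 + 3*W²/2)
1/(F(-15*(-1)) - 8358) = 1/((-5 - (-765)*(-1)/2 + 3*(-15*(-1))²/2) - 8358) = 1/((-5 - 51/2*15 + (3/2)*15²) - 8358) = 1/((-5 - 765/2 + (3/2)*225) - 8358) = 1/((-5 - 765/2 + 675/2) - 8358) = 1/(-50 - 8358) = 1/(-8408) = -1/8408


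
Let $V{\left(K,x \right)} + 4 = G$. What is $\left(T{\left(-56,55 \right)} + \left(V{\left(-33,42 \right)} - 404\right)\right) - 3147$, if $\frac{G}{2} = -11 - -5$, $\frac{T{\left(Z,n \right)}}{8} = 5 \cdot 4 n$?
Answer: $5233$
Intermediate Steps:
$T{\left(Z,n \right)} = 160 n$ ($T{\left(Z,n \right)} = 8 \cdot 5 \cdot 4 n = 8 \cdot 20 n = 160 n$)
$G = -12$ ($G = 2 \left(-11 - -5\right) = 2 \left(-11 + 5\right) = 2 \left(-6\right) = -12$)
$V{\left(K,x \right)} = -16$ ($V{\left(K,x \right)} = -4 - 12 = -16$)
$\left(T{\left(-56,55 \right)} + \left(V{\left(-33,42 \right)} - 404\right)\right) - 3147 = \left(160 \cdot 55 - 420\right) - 3147 = \left(8800 - 420\right) - 3147 = 8380 - 3147 = 5233$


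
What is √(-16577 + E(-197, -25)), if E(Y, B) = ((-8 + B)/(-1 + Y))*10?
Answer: 23*I*√282/3 ≈ 128.75*I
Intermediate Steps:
E(Y, B) = 10*(-8 + B)/(-1 + Y) (E(Y, B) = ((-8 + B)/(-1 + Y))*10 = 10*(-8 + B)/(-1 + Y))
√(-16577 + E(-197, -25)) = √(-16577 + 10*(-8 - 25)/(-1 - 197)) = √(-16577 + 10*(-33)/(-198)) = √(-16577 + 10*(-1/198)*(-33)) = √(-16577 + 5/3) = √(-49726/3) = 23*I*√282/3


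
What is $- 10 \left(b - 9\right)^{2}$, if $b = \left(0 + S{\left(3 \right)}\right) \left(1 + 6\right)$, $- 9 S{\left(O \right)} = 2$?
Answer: $- \frac{90250}{81} \approx -1114.2$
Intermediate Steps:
$S{\left(O \right)} = - \frac{2}{9}$ ($S{\left(O \right)} = \left(- \frac{1}{9}\right) 2 = - \frac{2}{9}$)
$b = - \frac{14}{9}$ ($b = \left(0 - \frac{2}{9}\right) \left(1 + 6\right) = \left(- \frac{2}{9}\right) 7 = - \frac{14}{9} \approx -1.5556$)
$- 10 \left(b - 9\right)^{2} = - 10 \left(- \frac{14}{9} - 9\right)^{2} = - 10 \left(- \frac{95}{9}\right)^{2} = \left(-10\right) \frac{9025}{81} = - \frac{90250}{81}$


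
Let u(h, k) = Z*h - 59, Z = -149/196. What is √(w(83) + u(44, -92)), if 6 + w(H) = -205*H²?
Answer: I*√69204829/7 ≈ 1188.4*I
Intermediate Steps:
Z = -149/196 (Z = -149*1/196 = -149/196 ≈ -0.76020)
u(h, k) = -59 - 149*h/196 (u(h, k) = -149*h/196 - 59 = -59 - 149*h/196)
w(H) = -6 - 205*H²
√(w(83) + u(44, -92)) = √((-6 - 205*83²) + (-59 - 149/196*44)) = √((-6 - 205*6889) + (-59 - 1639/49)) = √((-6 - 1412245) - 4530/49) = √(-1412251 - 4530/49) = √(-69204829/49) = I*√69204829/7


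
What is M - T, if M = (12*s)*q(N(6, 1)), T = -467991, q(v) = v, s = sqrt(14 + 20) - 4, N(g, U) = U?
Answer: 467943 + 12*sqrt(34) ≈ 4.6801e+5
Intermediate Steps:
s = -4 + sqrt(34) (s = sqrt(34) - 4 = -4 + sqrt(34) ≈ 1.8310)
M = -48 + 12*sqrt(34) (M = (12*(-4 + sqrt(34)))*1 = (-48 + 12*sqrt(34))*1 = -48 + 12*sqrt(34) ≈ 21.971)
M - T = (-48 + 12*sqrt(34)) - 1*(-467991) = (-48 + 12*sqrt(34)) + 467991 = 467943 + 12*sqrt(34)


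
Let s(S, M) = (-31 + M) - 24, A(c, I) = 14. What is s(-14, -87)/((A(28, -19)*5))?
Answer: -71/35 ≈ -2.0286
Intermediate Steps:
s(S, M) = -55 + M
s(-14, -87)/((A(28, -19)*5)) = (-55 - 87)/((14*5)) = -142/70 = -142*1/70 = -71/35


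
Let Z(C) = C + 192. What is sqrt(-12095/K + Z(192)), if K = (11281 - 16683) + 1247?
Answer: sqrt(267185613)/831 ≈ 19.670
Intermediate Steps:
Z(C) = 192 + C
K = -4155 (K = -5402 + 1247 = -4155)
sqrt(-12095/K + Z(192)) = sqrt(-12095/(-4155) + (192 + 192)) = sqrt(-12095*(-1/4155) + 384) = sqrt(2419/831 + 384) = sqrt(321523/831) = sqrt(267185613)/831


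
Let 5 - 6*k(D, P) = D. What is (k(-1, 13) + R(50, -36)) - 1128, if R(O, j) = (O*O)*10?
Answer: 23873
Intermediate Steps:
k(D, P) = ⅚ - D/6
R(O, j) = 10*O² (R(O, j) = O²*10 = 10*O²)
(k(-1, 13) + R(50, -36)) - 1128 = ((⅚ - ⅙*(-1)) + 10*50²) - 1128 = ((⅚ + ⅙) + 10*2500) - 1128 = (1 + 25000) - 1128 = 25001 - 1128 = 23873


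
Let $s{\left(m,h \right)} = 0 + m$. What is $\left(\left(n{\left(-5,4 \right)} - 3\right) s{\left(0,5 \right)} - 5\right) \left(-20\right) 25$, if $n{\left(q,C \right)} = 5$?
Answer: $2500$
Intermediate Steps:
$s{\left(m,h \right)} = m$
$\left(\left(n{\left(-5,4 \right)} - 3\right) s{\left(0,5 \right)} - 5\right) \left(-20\right) 25 = \left(\left(5 - 3\right) 0 - 5\right) \left(-20\right) 25 = \left(2 \cdot 0 - 5\right) \left(-20\right) 25 = \left(0 - 5\right) \left(-20\right) 25 = \left(-5\right) \left(-20\right) 25 = 100 \cdot 25 = 2500$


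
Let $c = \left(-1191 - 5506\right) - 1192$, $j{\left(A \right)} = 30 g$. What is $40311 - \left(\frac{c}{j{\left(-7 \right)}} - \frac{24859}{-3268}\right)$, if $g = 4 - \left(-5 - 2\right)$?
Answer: $\frac{21745286311}{539220} \approx 40327.0$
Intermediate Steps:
$g = 11$ ($g = 4 - \left(-5 - 2\right) = 4 - -7 = 4 + 7 = 11$)
$j{\left(A \right)} = 330$ ($j{\left(A \right)} = 30 \cdot 11 = 330$)
$c = -7889$ ($c = -6697 - 1192 = -7889$)
$40311 - \left(\frac{c}{j{\left(-7 \right)}} - \frac{24859}{-3268}\right) = 40311 - \left(- \frac{7889}{330} - \frac{24859}{-3268}\right) = 40311 - \left(\left(-7889\right) \frac{1}{330} - - \frac{24859}{3268}\right) = 40311 - \left(- \frac{7889}{330} + \frac{24859}{3268}\right) = 40311 - - \frac{8788891}{539220} = 40311 + \frac{8788891}{539220} = \frac{21745286311}{539220}$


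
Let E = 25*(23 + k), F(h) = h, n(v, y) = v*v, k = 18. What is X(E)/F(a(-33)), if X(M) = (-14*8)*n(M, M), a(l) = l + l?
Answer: 58835000/33 ≈ 1.7829e+6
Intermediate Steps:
a(l) = 2*l
n(v, y) = v²
E = 1025 (E = 25*(23 + 18) = 25*41 = 1025)
X(M) = -112*M² (X(M) = (-14*8)*M² = -112*M²)
X(E)/F(a(-33)) = (-112*1025²)/((2*(-33))) = -112*1050625/(-66) = -117670000*(-1/66) = 58835000/33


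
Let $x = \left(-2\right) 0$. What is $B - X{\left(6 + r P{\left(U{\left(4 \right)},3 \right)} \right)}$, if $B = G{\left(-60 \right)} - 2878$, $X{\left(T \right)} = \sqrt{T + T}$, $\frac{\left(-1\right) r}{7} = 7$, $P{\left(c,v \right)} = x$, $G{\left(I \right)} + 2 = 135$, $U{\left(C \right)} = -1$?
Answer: $-2745 - 2 \sqrt{3} \approx -2748.5$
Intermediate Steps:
$G{\left(I \right)} = 133$ ($G{\left(I \right)} = -2 + 135 = 133$)
$x = 0$
$P{\left(c,v \right)} = 0$
$r = -49$ ($r = \left(-7\right) 7 = -49$)
$X{\left(T \right)} = \sqrt{2} \sqrt{T}$ ($X{\left(T \right)} = \sqrt{2 T} = \sqrt{2} \sqrt{T}$)
$B = -2745$ ($B = 133 - 2878 = -2745$)
$B - X{\left(6 + r P{\left(U{\left(4 \right)},3 \right)} \right)} = -2745 - \sqrt{2} \sqrt{6 - 0} = -2745 - \sqrt{2} \sqrt{6 + 0} = -2745 - \sqrt{2} \sqrt{6} = -2745 - 2 \sqrt{3}$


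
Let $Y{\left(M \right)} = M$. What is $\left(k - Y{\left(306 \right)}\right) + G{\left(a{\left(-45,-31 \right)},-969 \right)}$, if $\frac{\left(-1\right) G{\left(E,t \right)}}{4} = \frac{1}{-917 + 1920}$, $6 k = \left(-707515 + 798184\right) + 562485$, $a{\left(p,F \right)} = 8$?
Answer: $\frac{108878655}{1003} \approx 1.0855 \cdot 10^{5}$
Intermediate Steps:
$k = 108859$ ($k = \frac{\left(-707515 + 798184\right) + 562485}{6} = \frac{90669 + 562485}{6} = \frac{1}{6} \cdot 653154 = 108859$)
$G{\left(E,t \right)} = - \frac{4}{1003}$ ($G{\left(E,t \right)} = - \frac{4}{-917 + 1920} = - \frac{4}{1003}$)
$\left(k - Y{\left(306 \right)}\right) + G{\left(a{\left(-45,-31 \right)},-969 \right)} = \left(108859 - 306\right) - \frac{4}{1003} = 108553 - \frac{4}{1003} = \frac{108878655}{1003}$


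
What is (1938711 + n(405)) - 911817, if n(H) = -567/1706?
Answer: 1751880597/1706 ≈ 1.0269e+6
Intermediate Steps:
n(H) = -567/1706 (n(H) = -567*1/1706 = -567/1706)
(1938711 + n(405)) - 911817 = (1938711 - 567/1706) - 911817 = 3307440399/1706 - 911817 = 1751880597/1706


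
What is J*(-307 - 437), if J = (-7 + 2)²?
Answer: -18600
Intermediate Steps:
J = 25 (J = (-5)² = 25)
J*(-307 - 437) = 25*(-307 - 437) = 25*(-744) = -18600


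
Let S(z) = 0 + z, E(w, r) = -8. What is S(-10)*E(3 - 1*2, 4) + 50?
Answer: 130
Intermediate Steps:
S(z) = z
S(-10)*E(3 - 1*2, 4) + 50 = -10*(-8) + 50 = 80 + 50 = 130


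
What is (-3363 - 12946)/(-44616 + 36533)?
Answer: 16309/8083 ≈ 2.0177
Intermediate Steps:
(-3363 - 12946)/(-44616 + 36533) = -16309/(-8083) = -16309*(-1/8083) = 16309/8083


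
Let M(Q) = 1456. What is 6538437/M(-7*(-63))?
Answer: 6538437/1456 ≈ 4490.7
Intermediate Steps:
6538437/M(-7*(-63)) = 6538437/1456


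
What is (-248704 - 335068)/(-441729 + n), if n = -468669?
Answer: 291886/455199 ≈ 0.64123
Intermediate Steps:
(-248704 - 335068)/(-441729 + n) = (-248704 - 335068)/(-441729 - 468669) = -583772/(-910398) = -583772*(-1/910398) = 291886/455199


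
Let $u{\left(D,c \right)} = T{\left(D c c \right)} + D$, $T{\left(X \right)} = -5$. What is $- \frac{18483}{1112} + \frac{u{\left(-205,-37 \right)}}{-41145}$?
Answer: $- \frac{50683301}{3050216} \approx -16.616$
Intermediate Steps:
$u{\left(D,c \right)} = -5 + D$
$- \frac{18483}{1112} + \frac{u{\left(-205,-37 \right)}}{-41145} = - \frac{18483}{1112} + \frac{-5 - 205}{-41145} = \left(-18483\right) \frac{1}{1112} - - \frac{14}{2743} = - \frac{18483}{1112} + \frac{14}{2743} = - \frac{50683301}{3050216}$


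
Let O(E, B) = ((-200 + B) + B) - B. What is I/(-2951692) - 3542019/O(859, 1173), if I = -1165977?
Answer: -10453814650527/2871996316 ≈ -3639.9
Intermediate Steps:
O(E, B) = -200 + B (O(E, B) = (-200 + 2*B) - B = -200 + B)
I/(-2951692) - 3542019/O(859, 1173) = -1165977/(-2951692) - 3542019/(-200 + 1173) = -1165977*(-1/2951692) - 3542019/973 = 1165977/2951692 - 3542019*1/973 = 1165977/2951692 - 3542019/973 = -10453814650527/2871996316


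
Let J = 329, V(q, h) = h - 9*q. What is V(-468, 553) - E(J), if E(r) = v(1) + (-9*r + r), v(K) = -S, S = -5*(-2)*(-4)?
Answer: 7357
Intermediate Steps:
S = -40 (S = 10*(-4) = -40)
v(K) = 40 (v(K) = -1*(-40) = 40)
E(r) = 40 - 8*r (E(r) = 40 + (-9*r + r) = 40 - 8*r)
V(-468, 553) - E(J) = (553 - 9*(-468)) - (40 - 8*329) = (553 + 4212) - (40 - 2632) = 4765 - 1*(-2592) = 4765 + 2592 = 7357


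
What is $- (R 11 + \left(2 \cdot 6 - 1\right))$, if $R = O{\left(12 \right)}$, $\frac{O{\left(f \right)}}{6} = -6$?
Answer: $385$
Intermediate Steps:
$O{\left(f \right)} = -36$ ($O{\left(f \right)} = 6 \left(-6\right) = -36$)
$R = -36$
$- (R 11 + \left(2 \cdot 6 - 1\right)) = - (\left(-36\right) 11 + \left(2 \cdot 6 - 1\right)) = - (-396 + \left(12 - 1\right)) = - (-396 + 11) = \left(-1\right) \left(-385\right) = 385$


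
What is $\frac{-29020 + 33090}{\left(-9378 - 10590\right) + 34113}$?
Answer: $\frac{814}{2829} \approx 0.28773$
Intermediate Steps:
$\frac{-29020 + 33090}{\left(-9378 - 10590\right) + 34113} = \frac{4070}{-19968 + 34113} = \frac{4070}{14145} = 4070 \cdot \frac{1}{14145} = \frac{814}{2829}$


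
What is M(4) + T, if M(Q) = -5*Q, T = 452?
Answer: 432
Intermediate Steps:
M(4) + T = -5*4 + 452 = -20 + 452 = 432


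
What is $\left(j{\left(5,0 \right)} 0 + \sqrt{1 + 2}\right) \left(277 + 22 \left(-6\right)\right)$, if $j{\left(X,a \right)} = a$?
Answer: $145 \sqrt{3} \approx 251.15$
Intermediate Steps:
$\left(j{\left(5,0 \right)} 0 + \sqrt{1 + 2}\right) \left(277 + 22 \left(-6\right)\right) = \left(0 \cdot 0 + \sqrt{1 + 2}\right) \left(277 + 22 \left(-6\right)\right) = \left(0 + \sqrt{3}\right) \left(277 - 132\right) = \sqrt{3} \cdot 145 = 145 \sqrt{3}$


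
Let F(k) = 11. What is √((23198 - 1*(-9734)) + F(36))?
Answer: √32943 ≈ 181.50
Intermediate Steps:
√((23198 - 1*(-9734)) + F(36)) = √((23198 - 1*(-9734)) + 11) = √((23198 + 9734) + 11) = √(32932 + 11) = √32943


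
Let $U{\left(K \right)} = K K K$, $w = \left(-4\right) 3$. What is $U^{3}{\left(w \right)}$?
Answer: $-5159780352$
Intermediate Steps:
$w = -12$
$U{\left(K \right)} = K^{3}$ ($U{\left(K \right)} = K^{2} K = K^{3}$)
$U^{3}{\left(w \right)} = \left(\left(-12\right)^{3}\right)^{3} = \left(-1728\right)^{3} = -5159780352$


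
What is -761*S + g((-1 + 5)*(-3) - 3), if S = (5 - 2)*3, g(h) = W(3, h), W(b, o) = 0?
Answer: -6849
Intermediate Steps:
g(h) = 0
S = 9 (S = 3*3 = 9)
-761*S + g((-1 + 5)*(-3) - 3) = -761*9 + 0 = -6849 + 0 = -6849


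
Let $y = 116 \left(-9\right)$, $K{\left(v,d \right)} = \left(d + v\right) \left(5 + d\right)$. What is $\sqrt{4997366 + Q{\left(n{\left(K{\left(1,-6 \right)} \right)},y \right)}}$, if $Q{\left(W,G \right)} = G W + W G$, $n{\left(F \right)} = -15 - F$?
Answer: $\sqrt{5039126} \approx 2244.8$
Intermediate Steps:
$K{\left(v,d \right)} = \left(5 + d\right) \left(d + v\right)$
$y = -1044$
$Q{\left(W,G \right)} = 2 G W$ ($Q{\left(W,G \right)} = G W + G W = 2 G W$)
$\sqrt{4997366 + Q{\left(n{\left(K{\left(1,-6 \right)} \right)},y \right)}} = \sqrt{4997366 + 2 \left(-1044\right) \left(-15 - \left(\left(-6\right)^{2} + 5 \left(-6\right) + 5 \cdot 1 - 6\right)\right)} = \sqrt{4997366 + 2 \left(-1044\right) \left(-15 - \left(36 - 30 + 5 - 6\right)\right)} = \sqrt{4997366 + 2 \left(-1044\right) \left(-15 - 5\right)} = \sqrt{4997366 + 2 \left(-1044\right) \left(-20\right)} = \sqrt{4997366 + 41760} = \sqrt{5039126}$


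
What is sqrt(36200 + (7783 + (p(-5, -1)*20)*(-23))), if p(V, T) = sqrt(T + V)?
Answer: sqrt(43983 - 460*I*sqrt(6)) ≈ 209.74 - 2.686*I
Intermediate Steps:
sqrt(36200 + (7783 + (p(-5, -1)*20)*(-23))) = sqrt(36200 + (7783 + (sqrt(-1 - 5)*20)*(-23))) = sqrt(36200 + (7783 + (sqrt(-6)*20)*(-23))) = sqrt(36200 + (7783 + ((I*sqrt(6))*20)*(-23))) = sqrt(36200 + (7783 + (20*I*sqrt(6))*(-23))) = sqrt(36200 + (7783 - 460*I*sqrt(6))) = sqrt(43983 - 460*I*sqrt(6))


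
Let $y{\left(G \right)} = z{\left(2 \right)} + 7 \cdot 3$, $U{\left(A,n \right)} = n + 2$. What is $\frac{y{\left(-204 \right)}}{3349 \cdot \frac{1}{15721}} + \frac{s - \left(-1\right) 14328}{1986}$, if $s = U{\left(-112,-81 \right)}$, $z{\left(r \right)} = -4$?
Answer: $\frac{34028959}{391242} \approx 86.977$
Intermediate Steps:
$U{\left(A,n \right)} = 2 + n$
$s = -79$ ($s = 2 - 81 = -79$)
$y{\left(G \right)} = 17$ ($y{\left(G \right)} = -4 + 7 \cdot 3 = -4 + 21 = 17$)
$\frac{y{\left(-204 \right)}}{3349 \cdot \frac{1}{15721}} + \frac{s - \left(-1\right) 14328}{1986} = \frac{17}{3349 \cdot \frac{1}{15721}} + \frac{-79 - \left(-1\right) 14328}{1986} = \frac{17}{3349 \cdot \frac{1}{15721}} + \left(-79 - -14328\right) \frac{1}{1986} = \frac{17}{\frac{3349}{15721}} + \left(-79 + 14328\right) \frac{1}{1986} = 17 \cdot \frac{15721}{3349} + 14249 \cdot \frac{1}{1986} = \frac{15721}{197} + \frac{14249}{1986} = \frac{34028959}{391242}$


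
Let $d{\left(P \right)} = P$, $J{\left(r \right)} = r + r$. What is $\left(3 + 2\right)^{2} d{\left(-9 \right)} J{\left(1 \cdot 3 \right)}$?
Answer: $-1350$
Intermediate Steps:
$J{\left(r \right)} = 2 r$
$\left(3 + 2\right)^{2} d{\left(-9 \right)} J{\left(1 \cdot 3 \right)} = \left(3 + 2\right)^{2} \left(-9\right) 2 \cdot 1 \cdot 3 = 5^{2} \left(-9\right) 2 \cdot 3 = 25 \left(-9\right) 6 = \left(-225\right) 6 = -1350$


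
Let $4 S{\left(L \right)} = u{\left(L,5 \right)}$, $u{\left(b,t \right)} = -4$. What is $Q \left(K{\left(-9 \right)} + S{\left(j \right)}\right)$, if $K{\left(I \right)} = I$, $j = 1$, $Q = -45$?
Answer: $450$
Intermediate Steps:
$S{\left(L \right)} = -1$ ($S{\left(L \right)} = \frac{1}{4} \left(-4\right) = -1$)
$Q \left(K{\left(-9 \right)} + S{\left(j \right)}\right) = - 45 \left(-9 - 1\right) = \left(-45\right) \left(-10\right) = 450$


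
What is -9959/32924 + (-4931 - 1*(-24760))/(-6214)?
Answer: -357367611/102294868 ≈ -3.4935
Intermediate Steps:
-9959/32924 + (-4931 - 1*(-24760))/(-6214) = -9959*1/32924 + (-4931 + 24760)*(-1/6214) = -9959/32924 + 19829*(-1/6214) = -9959/32924 - 19829/6214 = -357367611/102294868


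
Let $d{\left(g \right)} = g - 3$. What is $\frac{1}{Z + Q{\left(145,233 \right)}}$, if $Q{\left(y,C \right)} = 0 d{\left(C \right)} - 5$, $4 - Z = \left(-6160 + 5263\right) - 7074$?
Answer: $\frac{1}{7970} \approx 0.00012547$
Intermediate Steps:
$d{\left(g \right)} = -3 + g$
$Z = 7975$ ($Z = 4 - \left(\left(-6160 + 5263\right) - 7074\right) = 4 - \left(-897 + \left(-7866 + 792\right)\right) = 4 - \left(-897 - 7074\right) = 4 - -7971 = 4 + 7971 = 7975$)
$Q{\left(y,C \right)} = -5$ ($Q{\left(y,C \right)} = 0 \left(-3 + C\right) - 5 = 0 - 5 = -5$)
$\frac{1}{Z + Q{\left(145,233 \right)}} = \frac{1}{7975 - 5} = \frac{1}{7970}$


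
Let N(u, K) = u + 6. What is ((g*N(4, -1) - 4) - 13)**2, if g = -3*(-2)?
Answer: 1849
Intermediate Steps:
g = 6
N(u, K) = 6 + u
((g*N(4, -1) - 4) - 13)**2 = ((6*(6 + 4) - 4) - 13)**2 = ((6*10 - 4) - 13)**2 = ((60 - 4) - 13)**2 = (56 - 13)**2 = 43**2 = 1849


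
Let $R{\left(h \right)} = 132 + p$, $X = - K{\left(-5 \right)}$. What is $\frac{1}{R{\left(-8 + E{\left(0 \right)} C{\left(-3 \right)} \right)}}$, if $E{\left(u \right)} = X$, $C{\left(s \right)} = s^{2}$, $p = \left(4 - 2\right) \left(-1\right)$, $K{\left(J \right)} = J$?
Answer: $\frac{1}{130} \approx 0.0076923$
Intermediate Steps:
$p = -2$ ($p = 2 \left(-1\right) = -2$)
$X = 5$ ($X = \left(-1\right) \left(-5\right) = 5$)
$E{\left(u \right)} = 5$
$R{\left(h \right)} = 130$ ($R{\left(h \right)} = 132 - 2 = 130$)
$\frac{1}{R{\left(-8 + E{\left(0 \right)} C{\left(-3 \right)} \right)}} = \frac{1}{130}$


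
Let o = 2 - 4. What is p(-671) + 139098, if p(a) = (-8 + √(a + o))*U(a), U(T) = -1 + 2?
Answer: 139090 + I*√673 ≈ 1.3909e+5 + 25.942*I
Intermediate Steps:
U(T) = 1
o = -2
p(a) = -8 + √(-2 + a) (p(a) = (-8 + √(a - 2))*1 = (-8 + √(-2 + a))*1 = -8 + √(-2 + a))
p(-671) + 139098 = (-8 + √(-2 - 671)) + 139098 = (-8 + √(-673)) + 139098 = (-8 + I*√673) + 139098 = 139090 + I*√673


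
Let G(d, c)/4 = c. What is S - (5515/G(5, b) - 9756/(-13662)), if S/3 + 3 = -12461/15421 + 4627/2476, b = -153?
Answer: 1832278251017/739001183382 ≈ 2.4794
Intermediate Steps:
G(d, c) = 4*c
S = -222142971/38182396 (S = -9 + 3*(-12461/15421 + 4627/2476) = -9 + 3*(40499531/38182396) = -9 + 121498593/38182396 = -222142971/38182396 ≈ -5.8179)
S - (5515/G(5, b) - 9756/(-13662)) = -222142971/38182396 - (5515/((4*(-153))) - 9756/(-13662)) = -222142971/38182396 - (5515/(-612) - 9756*(-1/13662)) = -222142971/38182396 - (5515*(-1/612) + 542/759) = -222142971/38182396 - (-5515/612 + 542/759) = -222142971/38182396 - 1*(-1284727/154836) = -222142971/38182396 + 1284727/154836 = 1832278251017/739001183382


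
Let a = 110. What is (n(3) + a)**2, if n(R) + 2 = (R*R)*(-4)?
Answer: 5184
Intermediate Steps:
n(R) = -2 - 4*R**2 (n(R) = -2 + (R*R)*(-4) = -2 + R**2*(-4) = -2 - 4*R**2)
(n(3) + a)**2 = ((-2 - 4*3**2) + 110)**2 = ((-2 - 4*9) + 110)**2 = ((-2 - 36) + 110)**2 = (-38 + 110)**2 = 72**2 = 5184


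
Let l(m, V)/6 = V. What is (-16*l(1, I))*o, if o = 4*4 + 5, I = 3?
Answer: -6048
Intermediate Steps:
l(m, V) = 6*V
o = 21 (o = 16 + 5 = 21)
(-16*l(1, I))*o = -96*3*21 = -16*18*21 = -288*21 = -6048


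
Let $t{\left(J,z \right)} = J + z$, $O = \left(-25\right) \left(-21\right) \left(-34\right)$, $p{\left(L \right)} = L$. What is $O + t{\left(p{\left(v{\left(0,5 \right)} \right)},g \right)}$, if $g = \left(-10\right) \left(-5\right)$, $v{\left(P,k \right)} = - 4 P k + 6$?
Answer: $-17794$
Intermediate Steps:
$v{\left(P,k \right)} = 6 - 4 P k$ ($v{\left(P,k \right)} = - 4 P k + 6 = 6 - 4 P k$)
$g = 50$
$O = -17850$ ($O = 525 \left(-34\right) = -17850$)
$O + t{\left(p{\left(v{\left(0,5 \right)} \right)},g \right)} = -17850 + \left(\left(6 - 0 \cdot 5\right) + 50\right) = -17850 + \left(\left(6 + 0\right) + 50\right) = -17850 + \left(6 + 50\right) = -17850 + 56 = -17794$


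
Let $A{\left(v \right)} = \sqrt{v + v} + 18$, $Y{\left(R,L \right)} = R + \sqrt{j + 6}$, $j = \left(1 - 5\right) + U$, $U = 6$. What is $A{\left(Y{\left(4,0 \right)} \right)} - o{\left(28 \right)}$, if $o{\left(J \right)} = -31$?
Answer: $49 + 2 \sqrt{2 + \sqrt{2}} \approx 52.695$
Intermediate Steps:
$j = 2$ ($j = \left(1 - 5\right) + 6 = -4 + 6 = 2$)
$Y{\left(R,L \right)} = R + 2 \sqrt{2}$ ($Y{\left(R,L \right)} = R + \sqrt{2 + 6} = R + \sqrt{8} = R + 2 \sqrt{2}$)
$A{\left(v \right)} = 18 + \sqrt{2} \sqrt{v}$ ($A{\left(v \right)} = \sqrt{2 v} + 18 = \sqrt{2} \sqrt{v} + 18 = 18 + \sqrt{2} \sqrt{v}$)
$A{\left(Y{\left(4,0 \right)} \right)} - o{\left(28 \right)} = \left(18 + \sqrt{2} \sqrt{4 + 2 \sqrt{2}}\right) - -31 = \left(18 + \sqrt{2} \sqrt{4 + 2 \sqrt{2}}\right) + 31 = 49 + \sqrt{2} \sqrt{4 + 2 \sqrt{2}}$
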